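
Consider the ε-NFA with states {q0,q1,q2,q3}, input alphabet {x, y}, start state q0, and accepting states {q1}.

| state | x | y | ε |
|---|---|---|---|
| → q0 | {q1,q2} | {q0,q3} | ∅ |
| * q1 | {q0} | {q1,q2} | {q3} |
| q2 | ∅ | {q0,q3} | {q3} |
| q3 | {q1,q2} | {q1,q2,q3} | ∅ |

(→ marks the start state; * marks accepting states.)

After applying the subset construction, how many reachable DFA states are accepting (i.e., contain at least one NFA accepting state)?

2

Start state of the DFA: {q0} (ε-closure of the NFA start).
{q0} --x--> {q1,q2,q3}  [new]
{q0} --y--> {q0,q3}  [new]
{q1,q2,q3} --x--> {q0,q1,q2,q3}  [new]
{q1,q2,q3} --y--> {q0,q1,q2,q3}  [seen]
{q0,q3} --x--> {q1,q2,q3}  [seen]
{q0,q3} --y--> {q0,q1,q2,q3}  [seen]
{q0,q1,q2,q3} --x--> {q0,q1,q2,q3}  [seen]
{q0,q1,q2,q3} --y--> {q0,q1,q2,q3}  [seen]
Reachable DFA states: {q0}, {q1,q2,q3}, {q0,q3}, {q0,q1,q2,q3}.
Accepting DFA states (contain an NFA accepting state): {q1,q2,q3}, {q0,q1,q2,q3}.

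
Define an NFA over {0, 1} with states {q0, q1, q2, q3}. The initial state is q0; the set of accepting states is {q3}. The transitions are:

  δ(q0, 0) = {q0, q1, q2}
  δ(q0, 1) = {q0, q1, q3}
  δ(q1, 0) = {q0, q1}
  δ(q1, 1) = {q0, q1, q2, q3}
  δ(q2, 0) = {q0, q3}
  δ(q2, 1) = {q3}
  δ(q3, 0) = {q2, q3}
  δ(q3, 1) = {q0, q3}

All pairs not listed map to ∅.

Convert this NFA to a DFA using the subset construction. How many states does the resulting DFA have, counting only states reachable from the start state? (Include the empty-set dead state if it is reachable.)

Start state of the DFA: {q0}.
{q0} --0--> {q0, q1, q2}  [new]
{q0} --1--> {q0, q1, q3}  [new]
{q0, q1, q2} --0--> {q0, q1, q2, q3}  [new]
{q0, q1, q2} --1--> {q0, q1, q2, q3}  [seen]
{q0, q1, q3} --0--> {q0, q1, q2, q3}  [seen]
{q0, q1, q3} --1--> {q0, q1, q2, q3}  [seen]
{q0, q1, q2, q3} --0--> {q0, q1, q2, q3}  [seen]
{q0, q1, q2, q3} --1--> {q0, q1, q2, q3}  [seen]
Reachable DFA states: {q0}, {q0, q1, q2}, {q0, q1, q3}, {q0, q1, q2, q3}.

4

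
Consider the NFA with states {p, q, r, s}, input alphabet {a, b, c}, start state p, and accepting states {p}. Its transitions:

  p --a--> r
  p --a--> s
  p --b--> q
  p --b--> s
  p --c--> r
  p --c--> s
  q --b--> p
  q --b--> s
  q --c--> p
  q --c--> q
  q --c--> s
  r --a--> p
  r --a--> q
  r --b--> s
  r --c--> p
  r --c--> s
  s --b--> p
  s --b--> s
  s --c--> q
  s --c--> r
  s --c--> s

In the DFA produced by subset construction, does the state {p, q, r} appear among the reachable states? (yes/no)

no

Start state of the DFA: {p}.
{p} --a--> {r, s}  [new]
{p} --b--> {q, s}  [new]
{p} --c--> {r, s}  [seen]
{r, s} --a--> {p, q}  [new]
{r, s} --b--> {p, s}  [new]
{r, s} --c--> {p, q, r, s}  [new]
{q, s} --a--> ∅  [new]
{q, s} --b--> {p, s}  [seen]
{q, s} --c--> {p, q, r, s}  [seen]
{p, q} --a--> {r, s}  [seen]
{p, q} --b--> {p, q, s}  [new]
{p, q} --c--> {p, q, r, s}  [seen]
{p, s} --a--> {r, s}  [seen]
{p, s} --b--> {p, q, s}  [seen]
{p, s} --c--> {q, r, s}  [new]
{p, q, r, s} --a--> {p, q, r, s}  [seen]
{p, q, r, s} --b--> {p, q, s}  [seen]
{p, q, r, s} --c--> {p, q, r, s}  [seen]
∅ --a--> ∅  [seen]
∅ --b--> ∅  [seen]
∅ --c--> ∅  [seen]
{p, q, s} --a--> {r, s}  [seen]
{p, q, s} --b--> {p, q, s}  [seen]
{p, q, s} --c--> {p, q, r, s}  [seen]
{q, r, s} --a--> {p, q}  [seen]
{q, r, s} --b--> {p, s}  [seen]
{q, r, s} --c--> {p, q, r, s}  [seen]
Reachable DFA states: {p}, {r, s}, {q, s}, {p, q}, {p, s}, {p, q, r, s}, ∅, {p, q, s}, {q, r, s}.
{p, q, r} is not among them.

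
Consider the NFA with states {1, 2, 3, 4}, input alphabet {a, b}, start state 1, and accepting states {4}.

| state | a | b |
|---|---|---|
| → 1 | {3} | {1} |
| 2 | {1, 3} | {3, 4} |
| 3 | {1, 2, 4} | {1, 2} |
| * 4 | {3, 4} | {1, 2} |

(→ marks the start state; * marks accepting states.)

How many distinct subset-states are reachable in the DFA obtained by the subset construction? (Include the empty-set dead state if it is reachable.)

Start state of the DFA: {1}.
{1} --a--> {3}  [new]
{1} --b--> {1}  [seen]
{3} --a--> {1, 2, 4}  [new]
{3} --b--> {1, 2}  [new]
{1, 2, 4} --a--> {1, 3, 4}  [new]
{1, 2, 4} --b--> {1, 2, 3, 4}  [new]
{1, 2} --a--> {1, 3}  [new]
{1, 2} --b--> {1, 3, 4}  [seen]
{1, 3, 4} --a--> {1, 2, 3, 4}  [seen]
{1, 3, 4} --b--> {1, 2}  [seen]
{1, 2, 3, 4} --a--> {1, 2, 3, 4}  [seen]
{1, 2, 3, 4} --b--> {1, 2, 3, 4}  [seen]
{1, 3} --a--> {1, 2, 3, 4}  [seen]
{1, 3} --b--> {1, 2}  [seen]
Reachable DFA states: {1}, {3}, {1, 2, 4}, {1, 2}, {1, 3, 4}, {1, 2, 3, 4}, {1, 3}.

7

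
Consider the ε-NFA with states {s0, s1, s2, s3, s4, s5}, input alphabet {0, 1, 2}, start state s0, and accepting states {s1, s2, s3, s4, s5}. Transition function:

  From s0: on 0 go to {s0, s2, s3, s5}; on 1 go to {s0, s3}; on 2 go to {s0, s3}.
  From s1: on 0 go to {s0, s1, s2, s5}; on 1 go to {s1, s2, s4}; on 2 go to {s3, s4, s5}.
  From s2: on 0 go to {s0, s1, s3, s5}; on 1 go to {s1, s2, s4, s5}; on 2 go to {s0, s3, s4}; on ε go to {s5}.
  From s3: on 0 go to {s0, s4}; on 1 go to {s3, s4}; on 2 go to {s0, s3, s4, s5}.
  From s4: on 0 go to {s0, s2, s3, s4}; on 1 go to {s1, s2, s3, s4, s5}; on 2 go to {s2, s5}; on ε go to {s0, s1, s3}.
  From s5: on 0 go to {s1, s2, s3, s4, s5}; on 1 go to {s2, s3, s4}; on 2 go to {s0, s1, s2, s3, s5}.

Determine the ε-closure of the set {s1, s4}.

{s0, s1, s3, s4}

Begin with {s1, s4}.
s4 →ε {s0, s1, s3}; add s0, s3.
ε-closure = {s0, s1, s3, s4}.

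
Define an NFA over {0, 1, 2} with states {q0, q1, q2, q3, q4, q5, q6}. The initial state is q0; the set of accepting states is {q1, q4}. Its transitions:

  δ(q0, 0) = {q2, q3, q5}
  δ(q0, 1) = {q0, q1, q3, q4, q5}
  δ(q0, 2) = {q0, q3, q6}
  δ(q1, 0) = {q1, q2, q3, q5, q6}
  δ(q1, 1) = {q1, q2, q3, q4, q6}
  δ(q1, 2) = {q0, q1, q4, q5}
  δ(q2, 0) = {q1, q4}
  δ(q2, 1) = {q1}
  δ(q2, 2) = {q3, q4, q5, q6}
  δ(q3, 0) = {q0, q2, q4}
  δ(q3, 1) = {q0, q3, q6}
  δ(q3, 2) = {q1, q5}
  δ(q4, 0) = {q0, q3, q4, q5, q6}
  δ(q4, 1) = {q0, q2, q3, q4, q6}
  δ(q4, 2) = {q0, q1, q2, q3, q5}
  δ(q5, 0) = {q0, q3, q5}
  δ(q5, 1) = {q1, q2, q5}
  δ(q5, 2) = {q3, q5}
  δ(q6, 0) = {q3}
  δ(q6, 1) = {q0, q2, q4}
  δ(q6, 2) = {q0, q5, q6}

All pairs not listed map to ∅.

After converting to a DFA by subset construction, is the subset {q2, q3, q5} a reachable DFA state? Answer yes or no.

Start state of the DFA: {q0}.
{q0} --0--> {q2, q3, q5}  [new]
{q0} --1--> {q0, q1, q3, q4, q5}  [new]
{q0} --2--> {q0, q3, q6}  [new]
{q2, q3, q5} --0--> {q0, q1, q2, q3, q4, q5}  [new]
{q2, q3, q5} --1--> {q0, q1, q2, q3, q5, q6}  [new]
{q2, q3, q5} --2--> {q1, q3, q4, q5, q6}  [new]
{q0, q1, q3, q4, q5} --0--> {q0, q1, q2, q3, q4, q5, q6}  [new]
{q0, q1, q3, q4, q5} --1--> {q0, q1, q2, q3, q4, q5, q6}  [seen]
{q0, q1, q3, q4, q5} --2--> {q0, q1, q2, q3, q4, q5, q6}  [seen]
{q0, q3, q6} --0--> {q0, q2, q3, q4, q5}  [new]
{q0, q3, q6} --1--> {q0, q1, q2, q3, q4, q5, q6}  [seen]
{q0, q3, q6} --2--> {q0, q1, q3, q5, q6}  [new]
{q0, q1, q2, q3, q4, q5} --0--> {q0, q1, q2, q3, q4, q5, q6}  [seen]
{q0, q1, q2, q3, q4, q5} --1--> {q0, q1, q2, q3, q4, q5, q6}  [seen]
{q0, q1, q2, q3, q4, q5} --2--> {q0, q1, q2, q3, q4, q5, q6}  [seen]
{q0, q1, q2, q3, q5, q6} --0--> {q0, q1, q2, q3, q4, q5, q6}  [seen]
{q0, q1, q2, q3, q5, q6} --1--> {q0, q1, q2, q3, q4, q5, q6}  [seen]
{q0, q1, q2, q3, q5, q6} --2--> {q0, q1, q3, q4, q5, q6}  [new]
{q1, q3, q4, q5, q6} --0--> {q0, q1, q2, q3, q4, q5, q6}  [seen]
{q1, q3, q4, q5, q6} --1--> {q0, q1, q2, q3, q4, q5, q6}  [seen]
{q1, q3, q4, q5, q6} --2--> {q0, q1, q2, q3, q4, q5, q6}  [seen]
{q0, q1, q2, q3, q4, q5, q6} --0--> {q0, q1, q2, q3, q4, q5, q6}  [seen]
{q0, q1, q2, q3, q4, q5, q6} --1--> {q0, q1, q2, q3, q4, q5, q6}  [seen]
{q0, q1, q2, q3, q4, q5, q6} --2--> {q0, q1, q2, q3, q4, q5, q6}  [seen]
{q0, q2, q3, q4, q5} --0--> {q0, q1, q2, q3, q4, q5, q6}  [seen]
{q0, q2, q3, q4, q5} --1--> {q0, q1, q2, q3, q4, q5, q6}  [seen]
{q0, q2, q3, q4, q5} --2--> {q0, q1, q2, q3, q4, q5, q6}  [seen]
{q0, q1, q3, q5, q6} --0--> {q0, q1, q2, q3, q4, q5, q6}  [seen]
{q0, q1, q3, q5, q6} --1--> {q0, q1, q2, q3, q4, q5, q6}  [seen]
{q0, q1, q3, q5, q6} --2--> {q0, q1, q3, q4, q5, q6}  [seen]
{q0, q1, q3, q4, q5, q6} --0--> {q0, q1, q2, q3, q4, q5, q6}  [seen]
{q0, q1, q3, q4, q5, q6} --1--> {q0, q1, q2, q3, q4, q5, q6}  [seen]
{q0, q1, q3, q4, q5, q6} --2--> {q0, q1, q2, q3, q4, q5, q6}  [seen]
Reachable DFA states: {q0}, {q2, q3, q5}, {q0, q1, q3, q4, q5}, {q0, q3, q6}, {q0, q1, q2, q3, q4, q5}, {q0, q1, q2, q3, q5, q6}, {q1, q3, q4, q5, q6}, {q0, q1, q2, q3, q4, q5, q6}, {q0, q2, q3, q4, q5}, {q0, q1, q3, q5, q6}, {q0, q1, q3, q4, q5, q6}.
{q2, q3, q5} is among them.

yes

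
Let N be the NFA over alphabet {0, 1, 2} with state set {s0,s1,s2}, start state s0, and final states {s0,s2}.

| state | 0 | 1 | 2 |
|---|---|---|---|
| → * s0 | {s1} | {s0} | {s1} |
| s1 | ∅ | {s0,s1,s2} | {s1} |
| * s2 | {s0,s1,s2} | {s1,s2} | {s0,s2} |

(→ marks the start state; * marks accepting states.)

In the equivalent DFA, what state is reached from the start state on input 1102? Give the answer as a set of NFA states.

Start: {s0}.
δ(s0,1) = {s0}.
Union: {s0}.
After 1: {s0}.
δ(s0,1) = {s0}.
Union: {s0}.
After 1: {s0}.
δ(s0,0) = {s1}.
Union: {s1}.
After 0: {s1}.
δ(s1,2) = {s1}.
Union: {s1}.
After 2: {s1}.

{s1}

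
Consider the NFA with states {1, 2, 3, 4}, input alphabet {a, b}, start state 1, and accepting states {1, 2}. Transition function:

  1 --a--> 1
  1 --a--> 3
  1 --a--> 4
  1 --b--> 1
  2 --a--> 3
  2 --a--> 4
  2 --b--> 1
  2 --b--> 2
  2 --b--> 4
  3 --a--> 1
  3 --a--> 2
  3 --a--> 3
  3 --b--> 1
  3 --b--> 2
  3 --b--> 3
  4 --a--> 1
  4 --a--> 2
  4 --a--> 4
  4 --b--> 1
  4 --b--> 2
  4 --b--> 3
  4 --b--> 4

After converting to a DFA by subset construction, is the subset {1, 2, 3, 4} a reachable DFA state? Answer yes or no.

yes

Start state of the DFA: {1}.
{1} --a--> {1, 3, 4}  [new]
{1} --b--> {1}  [seen]
{1, 3, 4} --a--> {1, 2, 3, 4}  [new]
{1, 3, 4} --b--> {1, 2, 3, 4}  [seen]
{1, 2, 3, 4} --a--> {1, 2, 3, 4}  [seen]
{1, 2, 3, 4} --b--> {1, 2, 3, 4}  [seen]
Reachable DFA states: {1}, {1, 3, 4}, {1, 2, 3, 4}.
{1, 2, 3, 4} is among them.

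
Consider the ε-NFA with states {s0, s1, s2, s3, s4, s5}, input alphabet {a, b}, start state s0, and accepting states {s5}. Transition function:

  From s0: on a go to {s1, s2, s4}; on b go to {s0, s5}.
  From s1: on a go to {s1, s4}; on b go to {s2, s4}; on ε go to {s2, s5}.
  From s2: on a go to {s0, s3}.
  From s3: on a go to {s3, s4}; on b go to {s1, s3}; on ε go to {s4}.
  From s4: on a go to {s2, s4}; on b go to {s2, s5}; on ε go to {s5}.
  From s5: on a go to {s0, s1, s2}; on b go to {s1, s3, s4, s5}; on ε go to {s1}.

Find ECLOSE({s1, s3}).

Begin with {s1, s3}.
s1 →ε {s2, s5}; add s2, s5.
s3 →ε {s4}; add s4.
ε-closure = {s1, s2, s3, s4, s5}.

{s1, s2, s3, s4, s5}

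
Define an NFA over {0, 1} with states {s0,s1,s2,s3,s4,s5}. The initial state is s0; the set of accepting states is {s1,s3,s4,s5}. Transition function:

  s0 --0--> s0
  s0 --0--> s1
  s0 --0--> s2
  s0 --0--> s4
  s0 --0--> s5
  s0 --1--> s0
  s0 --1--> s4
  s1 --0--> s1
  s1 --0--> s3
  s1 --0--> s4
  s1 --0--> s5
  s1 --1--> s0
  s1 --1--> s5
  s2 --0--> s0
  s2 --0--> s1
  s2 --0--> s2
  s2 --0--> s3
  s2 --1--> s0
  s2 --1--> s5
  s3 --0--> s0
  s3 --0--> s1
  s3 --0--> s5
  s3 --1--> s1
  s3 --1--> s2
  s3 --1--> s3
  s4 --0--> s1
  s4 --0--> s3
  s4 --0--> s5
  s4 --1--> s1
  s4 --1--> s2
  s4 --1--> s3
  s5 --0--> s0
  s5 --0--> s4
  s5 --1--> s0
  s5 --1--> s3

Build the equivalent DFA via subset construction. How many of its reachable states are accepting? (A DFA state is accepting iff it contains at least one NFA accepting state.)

Start state of the DFA: {s0}.
{s0} --0--> {s0,s1,s2,s4,s5}  [new]
{s0} --1--> {s0,s4}  [new]
{s0,s1,s2,s4,s5} --0--> {s0,s1,s2,s3,s4,s5}  [new]
{s0,s1,s2,s4,s5} --1--> {s0,s1,s2,s3,s4,s5}  [seen]
{s0,s4} --0--> {s0,s1,s2,s3,s4,s5}  [seen]
{s0,s4} --1--> {s0,s1,s2,s3,s4}  [new]
{s0,s1,s2,s3,s4,s5} --0--> {s0,s1,s2,s3,s4,s5}  [seen]
{s0,s1,s2,s3,s4,s5} --1--> {s0,s1,s2,s3,s4,s5}  [seen]
{s0,s1,s2,s3,s4} --0--> {s0,s1,s2,s3,s4,s5}  [seen]
{s0,s1,s2,s3,s4} --1--> {s0,s1,s2,s3,s4,s5}  [seen]
Reachable DFA states: {s0}, {s0,s1,s2,s4,s5}, {s0,s4}, {s0,s1,s2,s3,s4,s5}, {s0,s1,s2,s3,s4}.
Accepting DFA states (contain an NFA accepting state): {s0,s1,s2,s4,s5}, {s0,s4}, {s0,s1,s2,s3,s4,s5}, {s0,s1,s2,s3,s4}.

4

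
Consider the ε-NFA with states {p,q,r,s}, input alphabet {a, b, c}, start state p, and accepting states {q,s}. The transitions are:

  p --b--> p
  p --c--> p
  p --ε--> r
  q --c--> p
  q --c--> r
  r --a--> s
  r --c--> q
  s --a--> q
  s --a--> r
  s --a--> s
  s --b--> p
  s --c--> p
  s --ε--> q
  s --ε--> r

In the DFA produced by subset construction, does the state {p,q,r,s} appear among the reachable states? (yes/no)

Start state of the DFA: {p,r} (ε-closure of the NFA start).
{p,r} --a--> {q,r,s}  [new]
{p,r} --b--> {p,r}  [seen]
{p,r} --c--> {p,q,r}  [new]
{q,r,s} --a--> {q,r,s}  [seen]
{q,r,s} --b--> {p,r}  [seen]
{q,r,s} --c--> {p,q,r}  [seen]
{p,q,r} --a--> {q,r,s}  [seen]
{p,q,r} --b--> {p,r}  [seen]
{p,q,r} --c--> {p,q,r}  [seen]
Reachable DFA states: {p,r}, {q,r,s}, {p,q,r}.
{p,q,r,s} is not among them.

no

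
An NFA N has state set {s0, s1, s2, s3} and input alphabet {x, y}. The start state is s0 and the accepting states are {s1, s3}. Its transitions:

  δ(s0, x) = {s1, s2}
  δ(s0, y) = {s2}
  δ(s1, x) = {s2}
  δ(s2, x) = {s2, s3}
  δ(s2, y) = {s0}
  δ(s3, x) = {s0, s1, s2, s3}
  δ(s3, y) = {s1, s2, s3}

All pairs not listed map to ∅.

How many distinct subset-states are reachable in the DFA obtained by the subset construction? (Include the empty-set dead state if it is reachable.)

Start state of the DFA: {s0}.
{s0} --x--> {s1, s2}  [new]
{s0} --y--> {s2}  [new]
{s1, s2} --x--> {s2, s3}  [new]
{s1, s2} --y--> {s0}  [seen]
{s2} --x--> {s2, s3}  [seen]
{s2} --y--> {s0}  [seen]
{s2, s3} --x--> {s0, s1, s2, s3}  [new]
{s2, s3} --y--> {s0, s1, s2, s3}  [seen]
{s0, s1, s2, s3} --x--> {s0, s1, s2, s3}  [seen]
{s0, s1, s2, s3} --y--> {s0, s1, s2, s3}  [seen]
Reachable DFA states: {s0}, {s1, s2}, {s2}, {s2, s3}, {s0, s1, s2, s3}.

5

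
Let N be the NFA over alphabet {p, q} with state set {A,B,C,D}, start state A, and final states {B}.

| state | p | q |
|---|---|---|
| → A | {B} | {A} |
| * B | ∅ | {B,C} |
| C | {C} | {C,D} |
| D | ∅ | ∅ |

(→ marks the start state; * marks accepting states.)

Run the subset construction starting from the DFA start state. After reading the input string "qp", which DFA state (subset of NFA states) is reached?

{B}

Start: {A}.
δ(A,q) = {A}.
Union: {A}.
After q: {A}.
δ(A,p) = {B}.
Union: {B}.
After p: {B}.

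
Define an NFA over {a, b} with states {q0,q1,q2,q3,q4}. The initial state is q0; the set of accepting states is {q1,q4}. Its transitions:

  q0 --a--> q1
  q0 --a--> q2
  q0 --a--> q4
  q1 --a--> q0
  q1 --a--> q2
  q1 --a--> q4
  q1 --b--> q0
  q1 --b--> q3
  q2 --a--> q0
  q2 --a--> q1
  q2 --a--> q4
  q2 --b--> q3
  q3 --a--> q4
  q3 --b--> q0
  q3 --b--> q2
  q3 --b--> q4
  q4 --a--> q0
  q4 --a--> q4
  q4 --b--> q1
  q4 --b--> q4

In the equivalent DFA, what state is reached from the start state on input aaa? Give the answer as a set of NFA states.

{q0,q1,q2,q4}

Start: {q0}.
δ(q0,a) = {q1,q2,q4}.
Union: {q1,q2,q4}.
After a: {q1,q2,q4}.
δ(q1,a) = {q0,q2,q4}; δ(q2,a) = {q0,q1,q4}; δ(q4,a) = {q0,q4}.
Union: {q0,q1,q2,q4}.
After a: {q0,q1,q2,q4}.
δ(q0,a) = {q1,q2,q4}; δ(q1,a) = {q0,q2,q4}; δ(q2,a) = {q0,q1,q4}; δ(q4,a) = {q0,q4}.
Union: {q0,q1,q2,q4}.
After a: {q0,q1,q2,q4}.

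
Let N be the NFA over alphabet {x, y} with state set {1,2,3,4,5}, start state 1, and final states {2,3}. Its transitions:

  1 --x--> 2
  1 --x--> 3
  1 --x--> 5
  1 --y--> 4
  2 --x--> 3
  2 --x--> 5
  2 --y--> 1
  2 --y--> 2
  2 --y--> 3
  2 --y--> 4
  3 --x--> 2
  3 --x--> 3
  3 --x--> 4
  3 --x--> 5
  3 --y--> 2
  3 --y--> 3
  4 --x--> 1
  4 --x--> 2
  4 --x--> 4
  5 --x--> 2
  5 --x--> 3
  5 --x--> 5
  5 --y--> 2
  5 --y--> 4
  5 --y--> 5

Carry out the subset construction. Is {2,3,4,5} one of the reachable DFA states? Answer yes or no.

yes

Start state of the DFA: {1}.
{1} --x--> {2,3,5}  [new]
{1} --y--> {4}  [new]
{2,3,5} --x--> {2,3,4,5}  [new]
{2,3,5} --y--> {1,2,3,4,5}  [new]
{4} --x--> {1,2,4}  [new]
{4} --y--> ∅  [new]
{2,3,4,5} --x--> {1,2,3,4,5}  [seen]
{2,3,4,5} --y--> {1,2,3,4,5}  [seen]
{1,2,3,4,5} --x--> {1,2,3,4,5}  [seen]
{1,2,3,4,5} --y--> {1,2,3,4,5}  [seen]
{1,2,4} --x--> {1,2,3,4,5}  [seen]
{1,2,4} --y--> {1,2,3,4}  [new]
∅ --x--> ∅  [seen]
∅ --y--> ∅  [seen]
{1,2,3,4} --x--> {1,2,3,4,5}  [seen]
{1,2,3,4} --y--> {1,2,3,4}  [seen]
Reachable DFA states: {1}, {2,3,5}, {4}, {2,3,4,5}, {1,2,3,4,5}, {1,2,4}, ∅, {1,2,3,4}.
{2,3,4,5} is among them.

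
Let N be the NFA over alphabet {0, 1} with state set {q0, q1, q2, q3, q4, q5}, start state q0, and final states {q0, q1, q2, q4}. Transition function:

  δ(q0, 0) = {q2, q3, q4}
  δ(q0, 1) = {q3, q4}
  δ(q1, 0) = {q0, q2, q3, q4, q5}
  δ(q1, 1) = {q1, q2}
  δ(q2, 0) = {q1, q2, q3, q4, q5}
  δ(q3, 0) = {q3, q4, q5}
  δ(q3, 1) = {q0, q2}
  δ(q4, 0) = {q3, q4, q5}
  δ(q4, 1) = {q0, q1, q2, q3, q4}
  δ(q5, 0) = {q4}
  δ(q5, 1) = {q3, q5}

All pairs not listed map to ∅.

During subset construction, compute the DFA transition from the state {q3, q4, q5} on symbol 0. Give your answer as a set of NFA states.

{q3, q4, q5}

δ(q3,0) = {q3, q4, q5}; δ(q4,0) = {q3, q4, q5}; δ(q5,0) = {q4}.
Union: {q3, q4, q5}.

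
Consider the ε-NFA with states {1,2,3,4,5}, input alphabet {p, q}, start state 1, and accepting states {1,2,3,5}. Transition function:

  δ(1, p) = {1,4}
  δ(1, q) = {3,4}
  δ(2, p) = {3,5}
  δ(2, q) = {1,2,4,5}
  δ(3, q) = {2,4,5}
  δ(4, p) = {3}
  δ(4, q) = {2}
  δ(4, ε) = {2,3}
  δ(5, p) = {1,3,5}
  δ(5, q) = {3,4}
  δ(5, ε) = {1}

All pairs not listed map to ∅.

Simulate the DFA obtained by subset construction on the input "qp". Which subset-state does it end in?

Start: {1}.
δ(1,q) = {3,4}.
Union: {3,4}.
ε-closure gives {2,3,4}.
After q: {2,3,4}.
δ(2,p) = {3,5}; δ(3,p) = ∅; δ(4,p) = {3}.
Union: {3,5}.
ε-closure gives {1,3,5}.
After p: {1,3,5}.

{1,3,5}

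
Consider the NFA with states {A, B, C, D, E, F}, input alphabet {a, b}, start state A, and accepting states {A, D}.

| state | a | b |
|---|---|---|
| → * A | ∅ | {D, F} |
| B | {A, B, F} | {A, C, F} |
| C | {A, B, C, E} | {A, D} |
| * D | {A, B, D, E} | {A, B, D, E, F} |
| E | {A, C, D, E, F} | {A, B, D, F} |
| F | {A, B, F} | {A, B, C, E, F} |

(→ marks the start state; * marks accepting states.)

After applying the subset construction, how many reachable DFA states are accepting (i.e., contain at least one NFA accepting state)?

Start state of the DFA: {A}.
{A} --a--> ∅  [new]
{A} --b--> {D, F}  [new]
∅ --a--> ∅  [seen]
∅ --b--> ∅  [seen]
{D, F} --a--> {A, B, D, E, F}  [new]
{D, F} --b--> {A, B, C, D, E, F}  [new]
{A, B, D, E, F} --a--> {A, B, C, D, E, F}  [seen]
{A, B, D, E, F} --b--> {A, B, C, D, E, F}  [seen]
{A, B, C, D, E, F} --a--> {A, B, C, D, E, F}  [seen]
{A, B, C, D, E, F} --b--> {A, B, C, D, E, F}  [seen]
Reachable DFA states: {A}, ∅, {D, F}, {A, B, D, E, F}, {A, B, C, D, E, F}.
Accepting DFA states (contain an NFA accepting state): {A}, {D, F}, {A, B, D, E, F}, {A, B, C, D, E, F}.

4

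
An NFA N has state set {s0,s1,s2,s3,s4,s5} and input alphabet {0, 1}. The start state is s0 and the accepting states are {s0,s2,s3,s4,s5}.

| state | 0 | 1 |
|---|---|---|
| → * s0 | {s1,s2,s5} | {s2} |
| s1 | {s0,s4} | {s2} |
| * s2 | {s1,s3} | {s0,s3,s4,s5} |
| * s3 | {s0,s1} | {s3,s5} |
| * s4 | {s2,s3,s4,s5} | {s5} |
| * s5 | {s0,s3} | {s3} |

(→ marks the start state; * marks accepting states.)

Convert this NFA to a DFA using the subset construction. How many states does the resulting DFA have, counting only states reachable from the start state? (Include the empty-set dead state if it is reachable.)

Start state of the DFA: {s0}.
{s0} --0--> {s1,s2,s5}  [new]
{s0} --1--> {s2}  [new]
{s1,s2,s5} --0--> {s0,s1,s3,s4}  [new]
{s1,s2,s5} --1--> {s0,s2,s3,s4,s5}  [new]
{s2} --0--> {s1,s3}  [new]
{s2} --1--> {s0,s3,s4,s5}  [new]
{s0,s1,s3,s4} --0--> {s0,s1,s2,s3,s4,s5}  [new]
{s0,s1,s3,s4} --1--> {s2,s3,s5}  [new]
{s0,s2,s3,s4,s5} --0--> {s0,s1,s2,s3,s4,s5}  [seen]
{s0,s2,s3,s4,s5} --1--> {s0,s2,s3,s4,s5}  [seen]
{s1,s3} --0--> {s0,s1,s4}  [new]
{s1,s3} --1--> {s2,s3,s5}  [seen]
{s0,s3,s4,s5} --0--> {s0,s1,s2,s3,s4,s5}  [seen]
{s0,s3,s4,s5} --1--> {s2,s3,s5}  [seen]
{s0,s1,s2,s3,s4,s5} --0--> {s0,s1,s2,s3,s4,s5}  [seen]
{s0,s1,s2,s3,s4,s5} --1--> {s0,s2,s3,s4,s5}  [seen]
{s2,s3,s5} --0--> {s0,s1,s3}  [new]
{s2,s3,s5} --1--> {s0,s3,s4,s5}  [seen]
{s0,s1,s4} --0--> {s0,s1,s2,s3,s4,s5}  [seen]
{s0,s1,s4} --1--> {s2,s5}  [new]
{s0,s1,s3} --0--> {s0,s1,s2,s4,s5}  [new]
{s0,s1,s3} --1--> {s2,s3,s5}  [seen]
{s2,s5} --0--> {s0,s1,s3}  [seen]
{s2,s5} --1--> {s0,s3,s4,s5}  [seen]
{s0,s1,s2,s4,s5} --0--> {s0,s1,s2,s3,s4,s5}  [seen]
{s0,s1,s2,s4,s5} --1--> {s0,s2,s3,s4,s5}  [seen]
Reachable DFA states: {s0}, {s1,s2,s5}, {s2}, {s0,s1,s3,s4}, {s0,s2,s3,s4,s5}, {s1,s3}, {s0,s3,s4,s5}, {s0,s1,s2,s3,s4,s5}, {s2,s3,s5}, {s0,s1,s4}, {s0,s1,s3}, {s2,s5}, {s0,s1,s2,s4,s5}.

13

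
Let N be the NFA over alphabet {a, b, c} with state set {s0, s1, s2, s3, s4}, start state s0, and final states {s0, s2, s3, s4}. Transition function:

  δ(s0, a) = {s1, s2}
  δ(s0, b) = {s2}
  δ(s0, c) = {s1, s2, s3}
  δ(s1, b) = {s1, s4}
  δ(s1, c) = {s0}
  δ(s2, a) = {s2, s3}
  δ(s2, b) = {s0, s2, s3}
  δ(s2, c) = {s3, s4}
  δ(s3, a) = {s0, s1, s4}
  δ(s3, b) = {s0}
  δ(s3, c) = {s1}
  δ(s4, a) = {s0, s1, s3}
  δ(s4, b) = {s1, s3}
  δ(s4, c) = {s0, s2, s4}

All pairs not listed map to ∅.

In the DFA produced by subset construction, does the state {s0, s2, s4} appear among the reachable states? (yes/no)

no

Start state of the DFA: {s0}.
{s0} --a--> {s1, s2}  [new]
{s0} --b--> {s2}  [new]
{s0} --c--> {s1, s2, s3}  [new]
{s1, s2} --a--> {s2, s3}  [new]
{s1, s2} --b--> {s0, s1, s2, s3, s4}  [new]
{s1, s2} --c--> {s0, s3, s4}  [new]
{s2} --a--> {s2, s3}  [seen]
{s2} --b--> {s0, s2, s3}  [new]
{s2} --c--> {s3, s4}  [new]
{s1, s2, s3} --a--> {s0, s1, s2, s3, s4}  [seen]
{s1, s2, s3} --b--> {s0, s1, s2, s3, s4}  [seen]
{s1, s2, s3} --c--> {s0, s1, s3, s4}  [new]
{s2, s3} --a--> {s0, s1, s2, s3, s4}  [seen]
{s2, s3} --b--> {s0, s2, s3}  [seen]
{s2, s3} --c--> {s1, s3, s4}  [new]
{s0, s1, s2, s3, s4} --a--> {s0, s1, s2, s3, s4}  [seen]
{s0, s1, s2, s3, s4} --b--> {s0, s1, s2, s3, s4}  [seen]
{s0, s1, s2, s3, s4} --c--> {s0, s1, s2, s3, s4}  [seen]
{s0, s3, s4} --a--> {s0, s1, s2, s3, s4}  [seen]
{s0, s3, s4} --b--> {s0, s1, s2, s3}  [new]
{s0, s3, s4} --c--> {s0, s1, s2, s3, s4}  [seen]
{s0, s2, s3} --a--> {s0, s1, s2, s3, s4}  [seen]
{s0, s2, s3} --b--> {s0, s2, s3}  [seen]
{s0, s2, s3} --c--> {s1, s2, s3, s4}  [new]
{s3, s4} --a--> {s0, s1, s3, s4}  [seen]
{s3, s4} --b--> {s0, s1, s3}  [new]
{s3, s4} --c--> {s0, s1, s2, s4}  [new]
{s0, s1, s3, s4} --a--> {s0, s1, s2, s3, s4}  [seen]
{s0, s1, s3, s4} --b--> {s0, s1, s2, s3, s4}  [seen]
{s0, s1, s3, s4} --c--> {s0, s1, s2, s3, s4}  [seen]
{s1, s3, s4} --a--> {s0, s1, s3, s4}  [seen]
{s1, s3, s4} --b--> {s0, s1, s3, s4}  [seen]
{s1, s3, s4} --c--> {s0, s1, s2, s4}  [seen]
{s0, s1, s2, s3} --a--> {s0, s1, s2, s3, s4}  [seen]
{s0, s1, s2, s3} --b--> {s0, s1, s2, s3, s4}  [seen]
{s0, s1, s2, s3} --c--> {s0, s1, s2, s3, s4}  [seen]
{s1, s2, s3, s4} --a--> {s0, s1, s2, s3, s4}  [seen]
{s1, s2, s3, s4} --b--> {s0, s1, s2, s3, s4}  [seen]
{s1, s2, s3, s4} --c--> {s0, s1, s2, s3, s4}  [seen]
{s0, s1, s3} --a--> {s0, s1, s2, s4}  [seen]
{s0, s1, s3} --b--> {s0, s1, s2, s4}  [seen]
{s0, s1, s3} --c--> {s0, s1, s2, s3}  [seen]
{s0, s1, s2, s4} --a--> {s0, s1, s2, s3}  [seen]
{s0, s1, s2, s4} --b--> {s0, s1, s2, s3, s4}  [seen]
{s0, s1, s2, s4} --c--> {s0, s1, s2, s3, s4}  [seen]
Reachable DFA states: {s0}, {s1, s2}, {s2}, {s1, s2, s3}, {s2, s3}, {s0, s1, s2, s3, s4}, {s0, s3, s4}, {s0, s2, s3}, {s3, s4}, {s0, s1, s3, s4}, {s1, s3, s4}, {s0, s1, s2, s3}, {s1, s2, s3, s4}, {s0, s1, s3}, {s0, s1, s2, s4}.
{s0, s2, s4} is not among them.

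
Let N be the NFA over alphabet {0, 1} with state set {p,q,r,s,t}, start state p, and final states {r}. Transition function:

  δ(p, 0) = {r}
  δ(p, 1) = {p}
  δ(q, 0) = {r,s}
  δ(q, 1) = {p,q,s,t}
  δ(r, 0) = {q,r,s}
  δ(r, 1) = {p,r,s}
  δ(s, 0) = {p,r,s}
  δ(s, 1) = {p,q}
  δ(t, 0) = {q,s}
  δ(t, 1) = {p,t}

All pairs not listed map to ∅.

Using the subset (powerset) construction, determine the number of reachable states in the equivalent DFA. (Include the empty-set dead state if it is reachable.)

Start state of the DFA: {p}.
{p} --0--> {r}  [new]
{p} --1--> {p}  [seen]
{r} --0--> {q,r,s}  [new]
{r} --1--> {p,r,s}  [new]
{q,r,s} --0--> {p,q,r,s}  [new]
{q,r,s} --1--> {p,q,r,s,t}  [new]
{p,r,s} --0--> {p,q,r,s}  [seen]
{p,r,s} --1--> {p,q,r,s}  [seen]
{p,q,r,s} --0--> {p,q,r,s}  [seen]
{p,q,r,s} --1--> {p,q,r,s,t}  [seen]
{p,q,r,s,t} --0--> {p,q,r,s}  [seen]
{p,q,r,s,t} --1--> {p,q,r,s,t}  [seen]
Reachable DFA states: {p}, {r}, {q,r,s}, {p,r,s}, {p,q,r,s}, {p,q,r,s,t}.

6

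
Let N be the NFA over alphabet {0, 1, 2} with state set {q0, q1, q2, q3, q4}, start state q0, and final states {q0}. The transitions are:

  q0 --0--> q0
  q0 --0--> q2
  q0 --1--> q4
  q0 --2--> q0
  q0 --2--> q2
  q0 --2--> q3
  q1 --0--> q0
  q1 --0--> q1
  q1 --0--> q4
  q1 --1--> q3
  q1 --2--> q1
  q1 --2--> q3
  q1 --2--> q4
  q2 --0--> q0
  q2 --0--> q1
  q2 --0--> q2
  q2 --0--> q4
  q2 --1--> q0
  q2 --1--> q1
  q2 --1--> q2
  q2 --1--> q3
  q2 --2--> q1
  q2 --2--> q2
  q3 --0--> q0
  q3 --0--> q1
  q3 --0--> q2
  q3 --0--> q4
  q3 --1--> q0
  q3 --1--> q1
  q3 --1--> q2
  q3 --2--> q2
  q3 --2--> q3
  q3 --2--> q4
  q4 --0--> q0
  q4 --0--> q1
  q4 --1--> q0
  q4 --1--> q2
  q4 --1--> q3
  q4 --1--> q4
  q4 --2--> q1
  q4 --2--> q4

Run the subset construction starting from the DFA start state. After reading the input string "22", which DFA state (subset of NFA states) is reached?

Start: {q0}.
δ(q0,2) = {q0, q2, q3}.
Union: {q0, q2, q3}.
After 2: {q0, q2, q3}.
δ(q0,2) = {q0, q2, q3}; δ(q2,2) = {q1, q2}; δ(q3,2) = {q2, q3, q4}.
Union: {q0, q1, q2, q3, q4}.
After 2: {q0, q1, q2, q3, q4}.

{q0, q1, q2, q3, q4}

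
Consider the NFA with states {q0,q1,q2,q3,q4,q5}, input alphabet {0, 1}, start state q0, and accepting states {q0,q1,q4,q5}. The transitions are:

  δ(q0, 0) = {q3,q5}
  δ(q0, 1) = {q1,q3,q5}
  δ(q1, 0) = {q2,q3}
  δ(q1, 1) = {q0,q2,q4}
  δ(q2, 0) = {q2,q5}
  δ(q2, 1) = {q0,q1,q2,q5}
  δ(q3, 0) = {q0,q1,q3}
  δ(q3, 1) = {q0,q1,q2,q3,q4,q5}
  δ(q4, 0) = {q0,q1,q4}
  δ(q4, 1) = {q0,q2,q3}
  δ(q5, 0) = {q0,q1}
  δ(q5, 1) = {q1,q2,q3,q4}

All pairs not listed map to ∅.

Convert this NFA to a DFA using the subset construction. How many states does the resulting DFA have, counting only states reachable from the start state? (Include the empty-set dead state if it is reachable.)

Start state of the DFA: {q0}.
{q0} --0--> {q3,q5}  [new]
{q0} --1--> {q1,q3,q5}  [new]
{q3,q5} --0--> {q0,q1,q3}  [new]
{q3,q5} --1--> {q0,q1,q2,q3,q4,q5}  [new]
{q1,q3,q5} --0--> {q0,q1,q2,q3}  [new]
{q1,q3,q5} --1--> {q0,q1,q2,q3,q4,q5}  [seen]
{q0,q1,q3} --0--> {q0,q1,q2,q3,q5}  [new]
{q0,q1,q3} --1--> {q0,q1,q2,q3,q4,q5}  [seen]
{q0,q1,q2,q3,q4,q5} --0--> {q0,q1,q2,q3,q4,q5}  [seen]
{q0,q1,q2,q3,q4,q5} --1--> {q0,q1,q2,q3,q4,q5}  [seen]
{q0,q1,q2,q3} --0--> {q0,q1,q2,q3,q5}  [seen]
{q0,q1,q2,q3} --1--> {q0,q1,q2,q3,q4,q5}  [seen]
{q0,q1,q2,q3,q5} --0--> {q0,q1,q2,q3,q5}  [seen]
{q0,q1,q2,q3,q5} --1--> {q0,q1,q2,q3,q4,q5}  [seen]
Reachable DFA states: {q0}, {q3,q5}, {q1,q3,q5}, {q0,q1,q3}, {q0,q1,q2,q3,q4,q5}, {q0,q1,q2,q3}, {q0,q1,q2,q3,q5}.

7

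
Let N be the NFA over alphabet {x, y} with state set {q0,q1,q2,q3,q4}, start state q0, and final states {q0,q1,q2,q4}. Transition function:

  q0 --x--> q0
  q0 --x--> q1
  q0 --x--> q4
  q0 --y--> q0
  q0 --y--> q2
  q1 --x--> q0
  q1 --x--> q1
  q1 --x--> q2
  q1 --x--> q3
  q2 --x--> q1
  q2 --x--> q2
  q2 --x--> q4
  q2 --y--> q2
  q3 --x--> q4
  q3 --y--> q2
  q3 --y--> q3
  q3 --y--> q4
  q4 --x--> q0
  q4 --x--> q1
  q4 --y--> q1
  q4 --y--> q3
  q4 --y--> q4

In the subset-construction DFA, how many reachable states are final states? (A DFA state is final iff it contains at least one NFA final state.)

5

Start state of the DFA: {q0}.
{q0} --x--> {q0,q1,q4}  [new]
{q0} --y--> {q0,q2}  [new]
{q0,q1,q4} --x--> {q0,q1,q2,q3,q4}  [new]
{q0,q1,q4} --y--> {q0,q1,q2,q3,q4}  [seen]
{q0,q2} --x--> {q0,q1,q2,q4}  [new]
{q0,q2} --y--> {q0,q2}  [seen]
{q0,q1,q2,q3,q4} --x--> {q0,q1,q2,q3,q4}  [seen]
{q0,q1,q2,q3,q4} --y--> {q0,q1,q2,q3,q4}  [seen]
{q0,q1,q2,q4} --x--> {q0,q1,q2,q3,q4}  [seen]
{q0,q1,q2,q4} --y--> {q0,q1,q2,q3,q4}  [seen]
Reachable DFA states: {q0}, {q0,q1,q4}, {q0,q2}, {q0,q1,q2,q3,q4}, {q0,q1,q2,q4}.
Accepting DFA states (contain an NFA accepting state): {q0}, {q0,q1,q4}, {q0,q2}, {q0,q1,q2,q3,q4}, {q0,q1,q2,q4}.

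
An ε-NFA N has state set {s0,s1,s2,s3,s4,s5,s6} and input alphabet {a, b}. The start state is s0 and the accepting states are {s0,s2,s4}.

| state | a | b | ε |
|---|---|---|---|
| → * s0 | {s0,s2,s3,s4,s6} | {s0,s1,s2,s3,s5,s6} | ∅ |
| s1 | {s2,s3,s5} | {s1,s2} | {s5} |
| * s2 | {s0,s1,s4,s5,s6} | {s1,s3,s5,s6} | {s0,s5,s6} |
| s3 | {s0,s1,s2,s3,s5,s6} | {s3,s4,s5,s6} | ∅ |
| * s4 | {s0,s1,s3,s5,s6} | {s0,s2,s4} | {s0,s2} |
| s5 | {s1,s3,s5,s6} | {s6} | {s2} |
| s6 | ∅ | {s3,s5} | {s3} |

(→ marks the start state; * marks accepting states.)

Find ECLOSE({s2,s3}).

{s0,s2,s3,s5,s6}

Begin with {s2,s3}.
s2 →ε {s0,s5,s6}; add s0, s5, s6.
ε-closure = {s0,s2,s3,s5,s6}.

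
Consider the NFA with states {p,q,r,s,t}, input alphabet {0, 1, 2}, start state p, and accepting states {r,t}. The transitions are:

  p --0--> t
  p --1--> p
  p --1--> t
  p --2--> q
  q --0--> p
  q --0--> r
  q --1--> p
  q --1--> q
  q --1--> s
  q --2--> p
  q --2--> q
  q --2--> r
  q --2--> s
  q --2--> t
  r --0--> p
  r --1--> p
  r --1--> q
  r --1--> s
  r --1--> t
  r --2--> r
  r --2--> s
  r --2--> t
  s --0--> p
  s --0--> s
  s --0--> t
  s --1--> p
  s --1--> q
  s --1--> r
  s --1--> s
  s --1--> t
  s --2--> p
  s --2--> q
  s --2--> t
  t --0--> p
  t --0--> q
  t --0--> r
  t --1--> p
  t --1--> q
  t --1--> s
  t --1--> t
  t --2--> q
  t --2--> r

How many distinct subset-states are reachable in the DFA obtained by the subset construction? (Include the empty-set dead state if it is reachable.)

14

Start state of the DFA: {p}.
{p} --0--> {t}  [new]
{p} --1--> {p,t}  [new]
{p} --2--> {q}  [new]
{t} --0--> {p,q,r}  [new]
{t} --1--> {p,q,s,t}  [new]
{t} --2--> {q,r}  [new]
{p,t} --0--> {p,q,r,t}  [new]
{p,t} --1--> {p,q,s,t}  [seen]
{p,t} --2--> {q,r}  [seen]
{q} --0--> {p,r}  [new]
{q} --1--> {p,q,s}  [new]
{q} --2--> {p,q,r,s,t}  [new]
{p,q,r} --0--> {p,r,t}  [new]
{p,q,r} --1--> {p,q,s,t}  [seen]
{p,q,r} --2--> {p,q,r,s,t}  [seen]
{p,q,s,t} --0--> {p,q,r,s,t}  [seen]
{p,q,s,t} --1--> {p,q,r,s,t}  [seen]
{p,q,s,t} --2--> {p,q,r,s,t}  [seen]
{q,r} --0--> {p,r}  [seen]
{q,r} --1--> {p,q,s,t}  [seen]
{q,r} --2--> {p,q,r,s,t}  [seen]
{p,q,r,t} --0--> {p,q,r,t}  [seen]
{p,q,r,t} --1--> {p,q,s,t}  [seen]
{p,q,r,t} --2--> {p,q,r,s,t}  [seen]
{p,r} --0--> {p,t}  [seen]
{p,r} --1--> {p,q,s,t}  [seen]
{p,r} --2--> {q,r,s,t}  [new]
{p,q,s} --0--> {p,r,s,t}  [new]
{p,q,s} --1--> {p,q,r,s,t}  [seen]
{p,q,s} --2--> {p,q,r,s,t}  [seen]
{p,q,r,s,t} --0--> {p,q,r,s,t}  [seen]
{p,q,r,s,t} --1--> {p,q,r,s,t}  [seen]
{p,q,r,s,t} --2--> {p,q,r,s,t}  [seen]
{p,r,t} --0--> {p,q,r,t}  [seen]
{p,r,t} --1--> {p,q,s,t}  [seen]
{p,r,t} --2--> {q,r,s,t}  [seen]
{q,r,s,t} --0--> {p,q,r,s,t}  [seen]
{q,r,s,t} --1--> {p,q,r,s,t}  [seen]
{q,r,s,t} --2--> {p,q,r,s,t}  [seen]
{p,r,s,t} --0--> {p,q,r,s,t}  [seen]
{p,r,s,t} --1--> {p,q,r,s,t}  [seen]
{p,r,s,t} --2--> {p,q,r,s,t}  [seen]
Reachable DFA states: {p}, {t}, {p,t}, {q}, {p,q,r}, {p,q,s,t}, {q,r}, {p,q,r,t}, {p,r}, {p,q,s}, {p,q,r,s,t}, {p,r,t}, {q,r,s,t}, {p,r,s,t}.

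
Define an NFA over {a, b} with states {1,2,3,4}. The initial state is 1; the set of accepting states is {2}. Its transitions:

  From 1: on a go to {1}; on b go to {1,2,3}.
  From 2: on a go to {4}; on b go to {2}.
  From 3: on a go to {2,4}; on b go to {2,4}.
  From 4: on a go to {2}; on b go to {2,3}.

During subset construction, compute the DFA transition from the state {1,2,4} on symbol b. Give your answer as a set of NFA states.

{1,2,3}

δ(1,b) = {1,2,3}; δ(2,b) = {2}; δ(4,b) = {2,3}.
Union: {1,2,3}.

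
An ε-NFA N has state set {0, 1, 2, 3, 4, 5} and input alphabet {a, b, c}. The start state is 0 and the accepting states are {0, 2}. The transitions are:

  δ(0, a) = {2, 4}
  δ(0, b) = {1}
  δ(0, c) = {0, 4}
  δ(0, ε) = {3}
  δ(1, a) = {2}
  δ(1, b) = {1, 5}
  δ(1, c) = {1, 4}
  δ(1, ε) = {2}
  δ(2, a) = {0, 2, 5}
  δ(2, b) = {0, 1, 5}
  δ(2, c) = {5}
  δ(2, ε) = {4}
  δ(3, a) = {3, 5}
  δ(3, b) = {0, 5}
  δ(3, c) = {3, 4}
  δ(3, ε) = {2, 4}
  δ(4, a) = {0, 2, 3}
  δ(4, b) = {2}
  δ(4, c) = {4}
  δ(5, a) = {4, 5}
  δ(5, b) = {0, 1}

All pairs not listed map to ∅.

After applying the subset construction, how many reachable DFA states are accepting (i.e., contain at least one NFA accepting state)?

Start state of the DFA: {0, 2, 3, 4} (ε-closure of the NFA start).
{0, 2, 3, 4} --a--> {0, 2, 3, 4, 5}  [new]
{0, 2, 3, 4} --b--> {0, 1, 2, 3, 4, 5}  [new]
{0, 2, 3, 4} --c--> {0, 2, 3, 4, 5}  [seen]
{0, 2, 3, 4, 5} --a--> {0, 2, 3, 4, 5}  [seen]
{0, 2, 3, 4, 5} --b--> {0, 1, 2, 3, 4, 5}  [seen]
{0, 2, 3, 4, 5} --c--> {0, 2, 3, 4, 5}  [seen]
{0, 1, 2, 3, 4, 5} --a--> {0, 2, 3, 4, 5}  [seen]
{0, 1, 2, 3, 4, 5} --b--> {0, 1, 2, 3, 4, 5}  [seen]
{0, 1, 2, 3, 4, 5} --c--> {0, 1, 2, 3, 4, 5}  [seen]
Reachable DFA states: {0, 2, 3, 4}, {0, 2, 3, 4, 5}, {0, 1, 2, 3, 4, 5}.
Accepting DFA states (contain an NFA accepting state): {0, 2, 3, 4}, {0, 2, 3, 4, 5}, {0, 1, 2, 3, 4, 5}.

3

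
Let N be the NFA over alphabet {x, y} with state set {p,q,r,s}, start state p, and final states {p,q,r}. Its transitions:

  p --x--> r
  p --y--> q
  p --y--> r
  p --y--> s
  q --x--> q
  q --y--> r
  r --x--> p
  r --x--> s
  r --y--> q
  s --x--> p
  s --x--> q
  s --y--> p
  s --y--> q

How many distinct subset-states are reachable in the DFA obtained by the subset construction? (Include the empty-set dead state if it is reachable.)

Start state of the DFA: {p}.
{p} --x--> {r}  [new]
{p} --y--> {q,r,s}  [new]
{r} --x--> {p,s}  [new]
{r} --y--> {q}  [new]
{q,r,s} --x--> {p,q,s}  [new]
{q,r,s} --y--> {p,q,r}  [new]
{p,s} --x--> {p,q,r}  [seen]
{p,s} --y--> {p,q,r,s}  [new]
{q} --x--> {q}  [seen]
{q} --y--> {r}  [seen]
{p,q,s} --x--> {p,q,r}  [seen]
{p,q,s} --y--> {p,q,r,s}  [seen]
{p,q,r} --x--> {p,q,r,s}  [seen]
{p,q,r} --y--> {q,r,s}  [seen]
{p,q,r,s} --x--> {p,q,r,s}  [seen]
{p,q,r,s} --y--> {p,q,r,s}  [seen]
Reachable DFA states: {p}, {r}, {q,r,s}, {p,s}, {q}, {p,q,s}, {p,q,r}, {p,q,r,s}.

8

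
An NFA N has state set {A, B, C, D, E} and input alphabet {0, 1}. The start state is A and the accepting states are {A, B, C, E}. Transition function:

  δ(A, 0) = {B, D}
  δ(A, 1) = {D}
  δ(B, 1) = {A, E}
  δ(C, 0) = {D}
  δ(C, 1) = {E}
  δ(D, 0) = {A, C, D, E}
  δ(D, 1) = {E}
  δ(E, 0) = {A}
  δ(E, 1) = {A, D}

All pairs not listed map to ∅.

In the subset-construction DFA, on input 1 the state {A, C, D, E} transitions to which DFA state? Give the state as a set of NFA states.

{A, D, E}

δ(A,1) = {D}; δ(C,1) = {E}; δ(D,1) = {E}; δ(E,1) = {A, D}.
Union: {A, D, E}.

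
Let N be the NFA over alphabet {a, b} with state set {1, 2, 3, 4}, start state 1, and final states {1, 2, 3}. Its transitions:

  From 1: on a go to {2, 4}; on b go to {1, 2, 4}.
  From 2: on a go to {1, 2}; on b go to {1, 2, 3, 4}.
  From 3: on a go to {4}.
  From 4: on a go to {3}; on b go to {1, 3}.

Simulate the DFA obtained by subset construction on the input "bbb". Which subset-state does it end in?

{1, 2, 3, 4}

Start: {1}.
δ(1,b) = {1, 2, 4}.
Union: {1, 2, 4}.
After b: {1, 2, 4}.
δ(1,b) = {1, 2, 4}; δ(2,b) = {1, 2, 3, 4}; δ(4,b) = {1, 3}.
Union: {1, 2, 3, 4}.
After b: {1, 2, 3, 4}.
δ(1,b) = {1, 2, 4}; δ(2,b) = {1, 2, 3, 4}; δ(3,b) = ∅; δ(4,b) = {1, 3}.
Union: {1, 2, 3, 4}.
After b: {1, 2, 3, 4}.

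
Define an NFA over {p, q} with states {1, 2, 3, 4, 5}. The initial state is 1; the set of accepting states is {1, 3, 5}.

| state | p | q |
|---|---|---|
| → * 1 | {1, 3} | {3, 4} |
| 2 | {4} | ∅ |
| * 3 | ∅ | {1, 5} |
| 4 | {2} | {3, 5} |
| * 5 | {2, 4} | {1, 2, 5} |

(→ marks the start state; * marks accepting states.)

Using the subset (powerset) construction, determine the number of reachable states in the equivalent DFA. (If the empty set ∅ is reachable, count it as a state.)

Start state of the DFA: {1}.
{1} --p--> {1, 3}  [new]
{1} --q--> {3, 4}  [new]
{1, 3} --p--> {1, 3}  [seen]
{1, 3} --q--> {1, 3, 4, 5}  [new]
{3, 4} --p--> {2}  [new]
{3, 4} --q--> {1, 3, 5}  [new]
{1, 3, 4, 5} --p--> {1, 2, 3, 4}  [new]
{1, 3, 4, 5} --q--> {1, 2, 3, 4, 5}  [new]
{2} --p--> {4}  [new]
{2} --q--> ∅  [new]
{1, 3, 5} --p--> {1, 2, 3, 4}  [seen]
{1, 3, 5} --q--> {1, 2, 3, 4, 5}  [seen]
{1, 2, 3, 4} --p--> {1, 2, 3, 4}  [seen]
{1, 2, 3, 4} --q--> {1, 3, 4, 5}  [seen]
{1, 2, 3, 4, 5} --p--> {1, 2, 3, 4}  [seen]
{1, 2, 3, 4, 5} --q--> {1, 2, 3, 4, 5}  [seen]
{4} --p--> {2}  [seen]
{4} --q--> {3, 5}  [new]
∅ --p--> ∅  [seen]
∅ --q--> ∅  [seen]
{3, 5} --p--> {2, 4}  [new]
{3, 5} --q--> {1, 2, 5}  [new]
{2, 4} --p--> {2, 4}  [seen]
{2, 4} --q--> {3, 5}  [seen]
{1, 2, 5} --p--> {1, 2, 3, 4}  [seen]
{1, 2, 5} --q--> {1, 2, 3, 4, 5}  [seen]
Reachable DFA states: {1}, {1, 3}, {3, 4}, {1, 3, 4, 5}, {2}, {1, 3, 5}, {1, 2, 3, 4}, {1, 2, 3, 4, 5}, {4}, ∅, {3, 5}, {2, 4}, {1, 2, 5}.

13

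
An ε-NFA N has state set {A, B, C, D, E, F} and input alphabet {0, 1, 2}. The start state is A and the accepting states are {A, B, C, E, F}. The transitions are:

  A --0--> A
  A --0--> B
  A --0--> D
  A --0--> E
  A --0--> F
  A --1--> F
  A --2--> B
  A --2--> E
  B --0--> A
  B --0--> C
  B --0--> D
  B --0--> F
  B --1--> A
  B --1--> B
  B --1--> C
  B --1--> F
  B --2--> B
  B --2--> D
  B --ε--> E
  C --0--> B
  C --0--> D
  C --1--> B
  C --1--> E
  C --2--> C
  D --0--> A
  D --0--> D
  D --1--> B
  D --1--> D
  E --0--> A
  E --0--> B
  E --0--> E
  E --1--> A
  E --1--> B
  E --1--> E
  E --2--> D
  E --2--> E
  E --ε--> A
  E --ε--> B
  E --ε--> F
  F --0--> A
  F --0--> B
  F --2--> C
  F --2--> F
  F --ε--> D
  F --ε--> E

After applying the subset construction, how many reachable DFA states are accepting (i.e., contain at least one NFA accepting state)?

Start state of the DFA: {A} (ε-closure of the NFA start).
{A} --0--> {A, B, D, E, F}  [new]
{A} --1--> {A, B, D, E, F}  [seen]
{A} --2--> {A, B, D, E, F}  [seen]
{A, B, D, E, F} --0--> {A, B, C, D, E, F}  [new]
{A, B, D, E, F} --1--> {A, B, C, D, E, F}  [seen]
{A, B, D, E, F} --2--> {A, B, C, D, E, F}  [seen]
{A, B, C, D, E, F} --0--> {A, B, C, D, E, F}  [seen]
{A, B, C, D, E, F} --1--> {A, B, C, D, E, F}  [seen]
{A, B, C, D, E, F} --2--> {A, B, C, D, E, F}  [seen]
Reachable DFA states: {A}, {A, B, D, E, F}, {A, B, C, D, E, F}.
Accepting DFA states (contain an NFA accepting state): {A}, {A, B, D, E, F}, {A, B, C, D, E, F}.

3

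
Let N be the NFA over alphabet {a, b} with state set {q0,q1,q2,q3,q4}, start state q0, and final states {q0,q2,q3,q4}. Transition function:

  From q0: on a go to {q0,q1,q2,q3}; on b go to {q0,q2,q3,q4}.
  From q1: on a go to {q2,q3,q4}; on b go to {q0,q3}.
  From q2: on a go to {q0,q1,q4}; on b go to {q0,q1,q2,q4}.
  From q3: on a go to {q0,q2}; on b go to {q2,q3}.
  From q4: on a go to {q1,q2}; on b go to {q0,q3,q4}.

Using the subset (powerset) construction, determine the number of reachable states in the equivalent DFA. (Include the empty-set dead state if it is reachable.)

Start state of the DFA: {q0}.
{q0} --a--> {q0,q1,q2,q3}  [new]
{q0} --b--> {q0,q2,q3,q4}  [new]
{q0,q1,q2,q3} --a--> {q0,q1,q2,q3,q4}  [new]
{q0,q1,q2,q3} --b--> {q0,q1,q2,q3,q4}  [seen]
{q0,q2,q3,q4} --a--> {q0,q1,q2,q3,q4}  [seen]
{q0,q2,q3,q4} --b--> {q0,q1,q2,q3,q4}  [seen]
{q0,q1,q2,q3,q4} --a--> {q0,q1,q2,q3,q4}  [seen]
{q0,q1,q2,q3,q4} --b--> {q0,q1,q2,q3,q4}  [seen]
Reachable DFA states: {q0}, {q0,q1,q2,q3}, {q0,q2,q3,q4}, {q0,q1,q2,q3,q4}.

4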